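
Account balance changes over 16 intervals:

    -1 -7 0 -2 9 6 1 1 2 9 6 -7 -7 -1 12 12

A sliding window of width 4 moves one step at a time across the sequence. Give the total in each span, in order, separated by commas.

Sliding a size-4 window across the 16 values:
[-1, -7, 0, -2] → sum -10
[-7, 0, -2, 9] → sum 0
[0, -2, 9, 6] → sum 13
[-2, 9, 6, 1] → sum 14
[9, 6, 1, 1] → sum 17
[6, 1, 1, 2] → sum 10
[1, 1, 2, 9] → sum 13
[1, 2, 9, 6] → sum 18
[2, 9, 6, -7] → sum 10
[9, 6, -7, -7] → sum 1
[6, -7, -7, -1] → sum -9
[-7, -7, -1, 12] → sum -3
[-7, -1, 12, 12] → sum 16

-10, 0, 13, 14, 17, 10, 13, 18, 10, 1, -9, -3, 16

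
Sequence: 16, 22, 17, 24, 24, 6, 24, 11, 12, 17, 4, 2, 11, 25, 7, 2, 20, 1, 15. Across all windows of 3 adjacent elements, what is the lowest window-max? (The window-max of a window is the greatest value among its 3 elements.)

16 22 17 → max 22
22 17 24 → max 24
17 24 24 → max 24
24 24 6 → max 24
24 6 24 → max 24
6 24 11 → max 24
24 11 12 → max 24
11 12 17 → max 17
12 17 4 → max 17
17 4 2 → max 17
4 2 11 → max 11
2 11 25 → max 25
11 25 7 → max 25
25 7 2 → max 25
7 2 20 → max 20
2 20 1 → max 20
20 1 15 → max 20
Lowest of these is 11.

11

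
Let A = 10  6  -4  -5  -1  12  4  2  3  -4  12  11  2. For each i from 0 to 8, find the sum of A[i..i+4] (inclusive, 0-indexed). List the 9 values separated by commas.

6, 8, 6, 12, 20, 17, 17, 24, 24

Sliding a size-5 window across the 13 values:
10 6 -4 -5 -1 → sum 6
6 -4 -5 -1 12 → sum 8
-4 -5 -1 12 4 → sum 6
-5 -1 12 4 2 → sum 12
-1 12 4 2 3 → sum 20
12 4 2 3 -4 → sum 17
4 2 3 -4 12 → sum 17
2 3 -4 12 11 → sum 24
3 -4 12 11 2 → sum 24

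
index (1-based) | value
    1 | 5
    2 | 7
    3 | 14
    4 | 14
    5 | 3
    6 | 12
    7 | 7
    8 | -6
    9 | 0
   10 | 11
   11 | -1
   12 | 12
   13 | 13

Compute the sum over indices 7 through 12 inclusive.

23

Elements at indices 7..12: 7, -6, 0, 11, -1, 12
sum(7, -6, 0, 11, -1, 12) = 23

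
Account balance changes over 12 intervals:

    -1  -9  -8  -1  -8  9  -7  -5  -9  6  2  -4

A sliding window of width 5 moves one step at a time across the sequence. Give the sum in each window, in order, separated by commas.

(-1, -9, -8, -1, -8) → sum -27
(-9, -8, -1, -8, 9) → sum -17
(-8, -1, -8, 9, -7) → sum -15
(-1, -8, 9, -7, -5) → sum -12
(-8, 9, -7, -5, -9) → sum -20
(9, -7, -5, -9, 6) → sum -6
(-7, -5, -9, 6, 2) → sum -13
(-5, -9, 6, 2, -4) → sum -10

-27, -17, -15, -12, -20, -6, -13, -10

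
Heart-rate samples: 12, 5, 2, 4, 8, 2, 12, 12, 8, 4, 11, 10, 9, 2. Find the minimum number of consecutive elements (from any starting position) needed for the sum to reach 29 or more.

3

add 12: running sum 12 < 29
add 5: running sum 17 < 29
add 2: running sum 19 < 29
add 4: running sum 23 < 29
add 8: shortest ending here [12, 5, 2, 4, 8] sum 31, len 5
add 2: shortest ending here [12, 5, 2, 4, 8, 2] sum 33, len 6
add 12: shortest ending here [5, 2, 4, 8, 2, 12] sum 33, len 6
add 12: shortest ending here [8, 2, 12, 12] sum 34, len 4
add 8: shortest ending here [12, 12, 8] sum 32, len 3
add 4: shortest ending here [12, 12, 8, 4] sum 36, len 4
add 11: shortest ending here [12, 8, 4, 11] sum 35, len 4
add 10: shortest ending here [8, 4, 11, 10] sum 33, len 4
add 9: shortest ending here [11, 10, 9] sum 30, len 3
add 2: shortest ending here [11, 10, 9, 2] sum 32, len 4
Shortest qualifying length: 3.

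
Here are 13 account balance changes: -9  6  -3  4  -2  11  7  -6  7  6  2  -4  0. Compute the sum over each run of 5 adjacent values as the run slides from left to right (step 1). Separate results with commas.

-9 6 -3 4 -2 → sum -4
6 -3 4 -2 11 → sum 16
-3 4 -2 11 7 → sum 17
4 -2 11 7 -6 → sum 14
-2 11 7 -6 7 → sum 17
11 7 -6 7 6 → sum 25
7 -6 7 6 2 → sum 16
-6 7 6 2 -4 → sum 5
7 6 2 -4 0 → sum 11

-4, 16, 17, 14, 17, 25, 16, 5, 11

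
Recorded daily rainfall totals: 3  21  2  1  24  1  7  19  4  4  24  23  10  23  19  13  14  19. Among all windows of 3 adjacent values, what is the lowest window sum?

(3, 21, 2) → sum 26
(21, 2, 1) → sum 24
(2, 1, 24) → sum 27
(1, 24, 1) → sum 26
(24, 1, 7) → sum 32
(1, 7, 19) → sum 27
(7, 19, 4) → sum 30
(19, 4, 4) → sum 27
(4, 4, 24) → sum 32
(4, 24, 23) → sum 51
(24, 23, 10) → sum 57
(23, 10, 23) → sum 56
(10, 23, 19) → sum 52
(23, 19, 13) → sum 55
(19, 13, 14) → sum 46
(13, 14, 19) → sum 46
Lowest of these is 24.

24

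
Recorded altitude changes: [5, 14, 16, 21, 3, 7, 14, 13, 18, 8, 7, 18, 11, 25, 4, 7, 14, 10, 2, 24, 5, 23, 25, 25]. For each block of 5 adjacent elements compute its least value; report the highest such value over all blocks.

(5, 14, 16, 21, 3) → min 3
(14, 16, 21, 3, 7) → min 3
(16, 21, 3, 7, 14) → min 3
(21, 3, 7, 14, 13) → min 3
(3, 7, 14, 13, 18) → min 3
(7, 14, 13, 18, 8) → min 7
(14, 13, 18, 8, 7) → min 7
(13, 18, 8, 7, 18) → min 7
(18, 8, 7, 18, 11) → min 7
(8, 7, 18, 11, 25) → min 7
(7, 18, 11, 25, 4) → min 4
(18, 11, 25, 4, 7) → min 4
(11, 25, 4, 7, 14) → min 4
(25, 4, 7, 14, 10) → min 4
(4, 7, 14, 10, 2) → min 2
(7, 14, 10, 2, 24) → min 2
(14, 10, 2, 24, 5) → min 2
(10, 2, 24, 5, 23) → min 2
(2, 24, 5, 23, 25) → min 2
(24, 5, 23, 25, 25) → min 5
Highest of these is 7.

7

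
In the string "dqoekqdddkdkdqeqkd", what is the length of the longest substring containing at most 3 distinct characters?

add d: window [d] (1 distinct), len 1
add q: window [d, q] (2 distinct), len 2
add o: window [d, q, o] (3 distinct), len 3
add e: window [q, o, e] (3 distinct), len 3
add k: window [o, e, k] (3 distinct), len 3
add q: window [e, k, q] (3 distinct), len 3
add d: window [k, q, d] (3 distinct), len 3
add d: window [k, q, d, d] (3 distinct), len 4
add d: window [k, q, d, d, d] (3 distinct), len 5
add k: window [k, q, d, d, d, k] (3 distinct), len 6
add d: window [k, q, d, d, d, k, d] (3 distinct), len 7
add k: window [k, q, d, d, d, k, d, k] (3 distinct), len 8
add d: window [k, q, d, d, d, k, d, k, d] (3 distinct), len 9
add q: window [k, q, d, d, d, k, d, k, d, q] (3 distinct), len 10
add e: window [d, q, e] (3 distinct), len 3
add q: window [d, q, e, q] (3 distinct), len 4
add k: window [q, e, q, k] (3 distinct), len 4
add d: window [q, k, d] (3 distinct), len 3
Longest length with ≤3 distinct: 10.

10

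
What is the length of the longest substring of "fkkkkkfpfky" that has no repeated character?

4

add f: [f] len 1
add k: [f, k] len 2
add k (repeat k, move left end past it): [k] len 1
add k (repeat k, move left end past it): [k] len 1
add k (repeat k, move left end past it): [k] len 1
add k (repeat k, move left end past it): [k] len 1
add f: [k, f] len 2
add p: [k, f, p] len 3
add f (repeat f, move left end past it): [p, f] len 2
add k: [p, f, k] len 3
add y: [p, f, k, y] len 4
Longest all-distinct length: 4.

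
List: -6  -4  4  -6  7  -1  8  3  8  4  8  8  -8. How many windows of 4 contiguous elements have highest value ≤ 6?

-6 -4 4 -6 → max 4  ≤ 6 ✓
-4 4 -6 7 → max 7
4 -6 7 -1 → max 7
-6 7 -1 8 → max 8
7 -1 8 3 → max 8
-1 8 3 8 → max 8
8 3 8 4 → max 8
3 8 4 8 → max 8
8 4 8 8 → max 8
4 8 8 -8 → max 8
1 window satisfy the condition.

1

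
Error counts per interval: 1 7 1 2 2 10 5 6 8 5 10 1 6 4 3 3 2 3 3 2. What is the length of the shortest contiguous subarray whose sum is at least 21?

3

add 1: running sum 1 < 21
add 7: running sum 8 < 21
add 1: running sum 9 < 21
add 2: running sum 11 < 21
add 2: running sum 13 < 21
end 5: [7, 1, 2, 2, 10] sum 22, len 5
end 6: [7, 1, 2, 2, 10, 5] sum 27, len 6
end 7: [10, 5, 6] sum 21, len 3
end 8: [10, 5, 6, 8] sum 29, len 4
end 9: [5, 6, 8, 5] sum 24, len 4
end 10: [8, 5, 10] sum 23, len 3
end 11: [8, 5, 10, 1] sum 24, len 4
end 12: [5, 10, 1, 6] sum 22, len 4
end 13: [10, 1, 6, 4] sum 21, len 4
end 14: [10, 1, 6, 4, 3] sum 24, len 5
end 15: [10, 1, 6, 4, 3, 3] sum 27, len 6
end 16: [10, 1, 6, 4, 3, 3, 2] sum 29, len 7
end 17: [6, 4, 3, 3, 2, 3] sum 21, len 6
end 18: [6, 4, 3, 3, 2, 3, 3] sum 24, len 7
end 19: [6, 4, 3, 3, 2, 3, 3, 2] sum 26, len 8
Shortest qualifying length: 3.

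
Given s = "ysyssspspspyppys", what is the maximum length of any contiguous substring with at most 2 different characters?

8

Extend right; when distinct count exceeds 2, shrink from the left:
add y: window [y] (1 distinct), len 1
add s: window [y, s] (2 distinct), len 2
add y: window [y, s, y] (2 distinct), len 3
add s: window [y, s, y, s] (2 distinct), len 4
add s: window [y, s, y, s, s] (2 distinct), len 5
add s: window [y, s, y, s, s, s] (2 distinct), len 6
add p: window [s, s, s, p] (2 distinct), len 4
add s: window [s, s, s, p, s] (2 distinct), len 5
add p: window [s, s, s, p, s, p] (2 distinct), len 6
add s: window [s, s, s, p, s, p, s] (2 distinct), len 7
add p: window [s, s, s, p, s, p, s, p] (2 distinct), len 8
add y: window [p, y] (2 distinct), len 2
add p: window [p, y, p] (2 distinct), len 3
add p: window [p, y, p, p] (2 distinct), len 4
add y: window [p, y, p, p, y] (2 distinct), len 5
add s: window [y, s] (2 distinct), len 2
Longest length with ≤2 distinct: 8.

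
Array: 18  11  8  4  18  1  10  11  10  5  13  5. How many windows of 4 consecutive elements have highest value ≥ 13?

7

(18, 11, 8, 4) → max 18  ≥ 13 ✓
(11, 8, 4, 18) → max 18  ≥ 13 ✓
(8, 4, 18, 1) → max 18  ≥ 13 ✓
(4, 18, 1, 10) → max 18  ≥ 13 ✓
(18, 1, 10, 11) → max 18  ≥ 13 ✓
(1, 10, 11, 10) → max 11
(10, 11, 10, 5) → max 11
(11, 10, 5, 13) → max 13  ≥ 13 ✓
(10, 5, 13, 5) → max 13  ≥ 13 ✓
7 windows satisfy the condition.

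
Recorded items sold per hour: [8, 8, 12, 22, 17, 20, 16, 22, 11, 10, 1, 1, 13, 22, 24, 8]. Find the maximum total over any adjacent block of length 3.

(8, 8, 12) → sum 28
(8, 12, 22) → sum 42
(12, 22, 17) → sum 51
(22, 17, 20) → sum 59
(17, 20, 16) → sum 53
(20, 16, 22) → sum 58
(16, 22, 11) → sum 49
(22, 11, 10) → sum 43
(11, 10, 1) → sum 22
(10, 1, 1) → sum 12
(1, 1, 13) → sum 15
(1, 13, 22) → sum 36
(13, 22, 24) → sum 59
(22, 24, 8) → sum 54
Maximum of these is 59.

59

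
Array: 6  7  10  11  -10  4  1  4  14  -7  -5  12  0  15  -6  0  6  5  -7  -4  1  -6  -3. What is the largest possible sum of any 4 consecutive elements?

34

(6, 7, 10, 11) → sum 34
(7, 10, 11, -10) → sum 18
(10, 11, -10, 4) → sum 15
(11, -10, 4, 1) → sum 6
(-10, 4, 1, 4) → sum -1
(4, 1, 4, 14) → sum 23
(1, 4, 14, -7) → sum 12
(4, 14, -7, -5) → sum 6
(14, -7, -5, 12) → sum 14
(-7, -5, 12, 0) → sum 0
(-5, 12, 0, 15) → sum 22
(12, 0, 15, -6) → sum 21
(0, 15, -6, 0) → sum 9
(15, -6, 0, 6) → sum 15
(-6, 0, 6, 5) → sum 5
(0, 6, 5, -7) → sum 4
(6, 5, -7, -4) → sum 0
(5, -7, -4, 1) → sum -5
(-7, -4, 1, -6) → sum -16
(-4, 1, -6, -3) → sum -12
Largest of these is 34.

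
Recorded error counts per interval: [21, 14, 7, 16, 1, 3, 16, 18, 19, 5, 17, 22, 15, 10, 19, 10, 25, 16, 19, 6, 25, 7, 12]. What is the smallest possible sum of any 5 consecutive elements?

(21, 14, 7, 16, 1) → sum 59
(14, 7, 16, 1, 3) → sum 41
(7, 16, 1, 3, 16) → sum 43
(16, 1, 3, 16, 18) → sum 54
(1, 3, 16, 18, 19) → sum 57
(3, 16, 18, 19, 5) → sum 61
(16, 18, 19, 5, 17) → sum 75
(18, 19, 5, 17, 22) → sum 81
(19, 5, 17, 22, 15) → sum 78
(5, 17, 22, 15, 10) → sum 69
(17, 22, 15, 10, 19) → sum 83
(22, 15, 10, 19, 10) → sum 76
(15, 10, 19, 10, 25) → sum 79
(10, 19, 10, 25, 16) → sum 80
(19, 10, 25, 16, 19) → sum 89
(10, 25, 16, 19, 6) → sum 76
(25, 16, 19, 6, 25) → sum 91
(16, 19, 6, 25, 7) → sum 73
(19, 6, 25, 7, 12) → sum 69
Smallest of these is 41.

41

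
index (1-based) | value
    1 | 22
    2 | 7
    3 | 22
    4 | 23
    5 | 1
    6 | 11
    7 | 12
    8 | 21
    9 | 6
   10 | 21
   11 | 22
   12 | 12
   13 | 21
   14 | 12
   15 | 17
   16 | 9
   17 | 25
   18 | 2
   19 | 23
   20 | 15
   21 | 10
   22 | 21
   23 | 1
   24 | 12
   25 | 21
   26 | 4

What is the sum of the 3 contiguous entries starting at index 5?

24

Elements at indices 5..7: 1, 11, 12
sum(1, 11, 12) = 24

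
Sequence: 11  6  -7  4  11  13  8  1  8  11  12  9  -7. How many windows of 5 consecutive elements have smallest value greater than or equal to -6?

5

11 6 -7 4 11 → min -7
6 -7 4 11 13 → min -7
-7 4 11 13 8 → min -7
4 11 13 8 1 → min 1  ≥ -6 ✓
11 13 8 1 8 → min 1  ≥ -6 ✓
13 8 1 8 11 → min 1  ≥ -6 ✓
8 1 8 11 12 → min 1  ≥ -6 ✓
1 8 11 12 9 → min 1  ≥ -6 ✓
8 11 12 9 -7 → min -7
5 windows satisfy the condition.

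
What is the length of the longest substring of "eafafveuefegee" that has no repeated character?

5

[e] len 1
[e, a] len 2
[e, a, f] len 3
[f, a] len 2
[a, f] len 2
[a, f, v] len 3
[a, f, v, e] len 4
[a, f, v, e, u] len 5
[u, e] len 2
[u, e, f] len 3
[f, e] len 2
[f, e, g] len 3
[g, e] len 2
[e] len 1
Longest all-distinct length: 5.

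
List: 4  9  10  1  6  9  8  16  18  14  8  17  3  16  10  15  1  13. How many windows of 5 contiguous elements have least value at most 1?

6

4 9 10 1 6 → min 1  ≤ 1 ✓
9 10 1 6 9 → min 1  ≤ 1 ✓
10 1 6 9 8 → min 1  ≤ 1 ✓
1 6 9 8 16 → min 1  ≤ 1 ✓
6 9 8 16 18 → min 6
9 8 16 18 14 → min 8
8 16 18 14 8 → min 8
16 18 14 8 17 → min 8
18 14 8 17 3 → min 3
14 8 17 3 16 → min 3
8 17 3 16 10 → min 3
17 3 16 10 15 → min 3
3 16 10 15 1 → min 1  ≤ 1 ✓
16 10 15 1 13 → min 1  ≤ 1 ✓
6 windows satisfy the condition.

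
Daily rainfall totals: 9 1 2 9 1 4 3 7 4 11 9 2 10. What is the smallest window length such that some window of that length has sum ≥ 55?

10

add 9: running sum 9 < 55
add 1: running sum 10 < 55
add 2: running sum 12 < 55
add 9: running sum 21 < 55
add 1: running sum 22 < 55
add 4: running sum 26 < 55
add 3: running sum 29 < 55
add 7: running sum 36 < 55
add 4: running sum 40 < 55
add 11: running sum 51 < 55
add 9: shortest ending here [9, 1, 2, 9, 1, 4, 3, 7, 4, 11, 9] sum 60, len 11
add 2: shortest ending here [9, 1, 2, 9, 1, 4, 3, 7, 4, 11, 9, 2] sum 62, len 12
add 10: shortest ending here [9, 1, 4, 3, 7, 4, 11, 9, 2, 10] sum 60, len 10
Shortest qualifying length: 10.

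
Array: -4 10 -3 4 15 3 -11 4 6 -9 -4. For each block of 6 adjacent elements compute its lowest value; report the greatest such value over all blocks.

[-4, 10, -3, 4, 15, 3] → min -4
[10, -3, 4, 15, 3, -11] → min -11
[-3, 4, 15, 3, -11, 4] → min -11
[4, 15, 3, -11, 4, 6] → min -11
[15, 3, -11, 4, 6, -9] → min -11
[3, -11, 4, 6, -9, -4] → min -11
Greatest of these is -4.

-4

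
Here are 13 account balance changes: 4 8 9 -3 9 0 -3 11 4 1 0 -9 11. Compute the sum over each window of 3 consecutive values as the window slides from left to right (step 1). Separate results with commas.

(4, 8, 9) → sum 21
(8, 9, -3) → sum 14
(9, -3, 9) → sum 15
(-3, 9, 0) → sum 6
(9, 0, -3) → sum 6
(0, -3, 11) → sum 8
(-3, 11, 4) → sum 12
(11, 4, 1) → sum 16
(4, 1, 0) → sum 5
(1, 0, -9) → sum -8
(0, -9, 11) → sum 2

21, 14, 15, 6, 6, 8, 12, 16, 5, -8, 2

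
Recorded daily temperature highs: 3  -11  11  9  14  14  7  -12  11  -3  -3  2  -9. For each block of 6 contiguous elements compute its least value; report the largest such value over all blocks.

(3, -11, 11, 9, 14, 14) → min -11
(-11, 11, 9, 14, 14, 7) → min -11
(11, 9, 14, 14, 7, -12) → min -12
(9, 14, 14, 7, -12, 11) → min -12
(14, 14, 7, -12, 11, -3) → min -12
(14, 7, -12, 11, -3, -3) → min -12
(7, -12, 11, -3, -3, 2) → min -12
(-12, 11, -3, -3, 2, -9) → min -12
Largest of these is -11.

-11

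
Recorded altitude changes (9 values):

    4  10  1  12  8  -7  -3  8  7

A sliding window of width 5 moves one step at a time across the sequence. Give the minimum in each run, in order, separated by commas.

(4, 10, 1, 12, 8) → min 1
(10, 1, 12, 8, -7) → min -7
(1, 12, 8, -7, -3) → min -7
(12, 8, -7, -3, 8) → min -7
(8, -7, -3, 8, 7) → min -7

1, -7, -7, -7, -7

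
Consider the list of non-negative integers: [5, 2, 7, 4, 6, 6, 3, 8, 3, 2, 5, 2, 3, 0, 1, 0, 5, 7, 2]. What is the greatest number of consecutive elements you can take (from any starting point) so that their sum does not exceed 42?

13

→ 5: sum 5, len 1
→ 2: sum 7, len 2
→ 7: sum 14, len 3
→ 4: sum 18, len 4
→ 6: sum 24, len 5
→ 6: sum 30, len 6
→ 3: sum 33, len 7
→ 8: sum 41, len 8
→ 3 (dropped 5): sum 39, len 8
→ 2: sum 41, len 9
→ 5 (dropped 2, 7): sum 37, len 8
→ 2: sum 39, len 9
→ 3: sum 42, len 10
→ 0: sum 42, len 11
→ 1 (dropped 4): sum 39, len 11
→ 0: sum 39, len 12
→ 5 (dropped 6): sum 38, len 12
→ 7 (dropped 6): sum 39, len 12
→ 2: sum 41, len 13
Longest length seen: 13.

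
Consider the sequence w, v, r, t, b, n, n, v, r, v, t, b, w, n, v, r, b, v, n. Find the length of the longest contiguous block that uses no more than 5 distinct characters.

11

add w: window [w] (1 distinct), len 1
add v: window [w, v] (2 distinct), len 2
add r: window [w, v, r] (3 distinct), len 3
add t: window [w, v, r, t] (4 distinct), len 4
add b: window [w, v, r, t, b] (5 distinct), len 5
add n: window [v, r, t, b, n] (5 distinct), len 5
add n: window [v, r, t, b, n, n] (5 distinct), len 6
add v: window [v, r, t, b, n, n, v] (5 distinct), len 7
add r: window [v, r, t, b, n, n, v, r] (5 distinct), len 8
add v: window [v, r, t, b, n, n, v, r, v] (5 distinct), len 9
add t: window [v, r, t, b, n, n, v, r, v, t] (5 distinct), len 10
add b: window [v, r, t, b, n, n, v, r, v, t, b] (5 distinct), len 11
add w: window [v, r, v, t, b, w] (5 distinct), len 6
add n: window [v, t, b, w, n] (5 distinct), len 5
add v: window [v, t, b, w, n, v] (5 distinct), len 6
add r: window [b, w, n, v, r] (5 distinct), len 5
add b: window [b, w, n, v, r, b] (5 distinct), len 6
add v: window [b, w, n, v, r, b, v] (5 distinct), len 7
add n: window [b, w, n, v, r, b, v, n] (5 distinct), len 8
Longest length with ≤5 distinct: 11.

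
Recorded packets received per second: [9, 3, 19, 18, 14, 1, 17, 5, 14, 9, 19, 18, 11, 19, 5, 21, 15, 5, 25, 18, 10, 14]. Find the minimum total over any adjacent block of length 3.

9 3 19 → sum 31
3 19 18 → sum 40
19 18 14 → sum 51
18 14 1 → sum 33
14 1 17 → sum 32
1 17 5 → sum 23
17 5 14 → sum 36
5 14 9 → sum 28
14 9 19 → sum 42
9 19 18 → sum 46
19 18 11 → sum 48
18 11 19 → sum 48
11 19 5 → sum 35
19 5 21 → sum 45
5 21 15 → sum 41
21 15 5 → sum 41
15 5 25 → sum 45
5 25 18 → sum 48
25 18 10 → sum 53
18 10 14 → sum 42
Minimum of these is 23.

23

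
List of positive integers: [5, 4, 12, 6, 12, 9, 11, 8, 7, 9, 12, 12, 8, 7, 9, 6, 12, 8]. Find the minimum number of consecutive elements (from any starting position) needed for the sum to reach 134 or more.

Extend right; whenever the sum reaches 134, record the length and shrink from the left:
add 5: running sum 5 < 134
add 4: running sum 9 < 134
add 12: running sum 21 < 134
add 6: running sum 27 < 134
add 12: running sum 39 < 134
add 9: running sum 48 < 134
add 11: running sum 59 < 134
add 8: running sum 67 < 134
add 7: running sum 74 < 134
add 9: running sum 83 < 134
add 12: running sum 95 < 134
add 12: running sum 107 < 134
add 8: running sum 115 < 134
add 7: running sum 122 < 134
add 9: running sum 131 < 134
end 15: [5, 4, 12, 6, 12, 9, 11, 8, 7, 9, 12, 12, 8, 7, 9, 6] sum 137, len 16
end 16: [12, 6, 12, 9, 11, 8, 7, 9, 12, 12, 8, 7, 9, 6, 12] sum 140, len 15
end 17: [6, 12, 9, 11, 8, 7, 9, 12, 12, 8, 7, 9, 6, 12, 8] sum 136, len 15
Shortest qualifying length: 15.

15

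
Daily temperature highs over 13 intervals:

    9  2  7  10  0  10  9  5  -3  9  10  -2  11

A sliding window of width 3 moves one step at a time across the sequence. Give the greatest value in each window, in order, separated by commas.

Sliding a size-3 window across the 13 values:
(9, 2, 7) → max 9
(2, 7, 10) → max 10
(7, 10, 0) → max 10
(10, 0, 10) → max 10
(0, 10, 9) → max 10
(10, 9, 5) → max 10
(9, 5, -3) → max 9
(5, -3, 9) → max 9
(-3, 9, 10) → max 10
(9, 10, -2) → max 10
(10, -2, 11) → max 11

9, 10, 10, 10, 10, 10, 9, 9, 10, 10, 11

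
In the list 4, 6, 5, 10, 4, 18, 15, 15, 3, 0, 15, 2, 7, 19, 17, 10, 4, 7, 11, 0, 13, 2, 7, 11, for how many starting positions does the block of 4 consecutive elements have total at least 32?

(4, 6, 5, 10) → sum 25
(6, 5, 10, 4) → sum 25
(5, 10, 4, 18) → sum 37  ≥ 32 ✓
(10, 4, 18, 15) → sum 47  ≥ 32 ✓
(4, 18, 15, 15) → sum 52  ≥ 32 ✓
(18, 15, 15, 3) → sum 51  ≥ 32 ✓
(15, 15, 3, 0) → sum 33  ≥ 32 ✓
(15, 3, 0, 15) → sum 33  ≥ 32 ✓
(3, 0, 15, 2) → sum 20
(0, 15, 2, 7) → sum 24
(15, 2, 7, 19) → sum 43  ≥ 32 ✓
(2, 7, 19, 17) → sum 45  ≥ 32 ✓
(7, 19, 17, 10) → sum 53  ≥ 32 ✓
(19, 17, 10, 4) → sum 50  ≥ 32 ✓
(17, 10, 4, 7) → sum 38  ≥ 32 ✓
(10, 4, 7, 11) → sum 32  ≥ 32 ✓
(4, 7, 11, 0) → sum 22
(7, 11, 0, 13) → sum 31
(11, 0, 13, 2) → sum 26
(0, 13, 2, 7) → sum 22
(13, 2, 7, 11) → sum 33  ≥ 32 ✓
13 windows satisfy the condition.

13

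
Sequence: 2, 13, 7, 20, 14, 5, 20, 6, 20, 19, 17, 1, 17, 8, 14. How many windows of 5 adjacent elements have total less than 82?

10

2 13 7 20 14 → sum 56  < 82 ✓
13 7 20 14 5 → sum 59  < 82 ✓
7 20 14 5 20 → sum 66  < 82 ✓
20 14 5 20 6 → sum 65  < 82 ✓
14 5 20 6 20 → sum 65  < 82 ✓
5 20 6 20 19 → sum 70  < 82 ✓
20 6 20 19 17 → sum 82
6 20 19 17 1 → sum 63  < 82 ✓
20 19 17 1 17 → sum 74  < 82 ✓
19 17 1 17 8 → sum 62  < 82 ✓
17 1 17 8 14 → sum 57  < 82 ✓
10 windows satisfy the condition.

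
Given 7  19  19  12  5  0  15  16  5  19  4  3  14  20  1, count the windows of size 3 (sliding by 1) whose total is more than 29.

7 19 19 → sum 45  > 29 ✓
19 19 12 → sum 50  > 29 ✓
19 12 5 → sum 36  > 29 ✓
12 5 0 → sum 17
5 0 15 → sum 20
0 15 16 → sum 31  > 29 ✓
15 16 5 → sum 36  > 29 ✓
16 5 19 → sum 40  > 29 ✓
5 19 4 → sum 28
19 4 3 → sum 26
4 3 14 → sum 21
3 14 20 → sum 37  > 29 ✓
14 20 1 → sum 35  > 29 ✓
8 windows satisfy the condition.

8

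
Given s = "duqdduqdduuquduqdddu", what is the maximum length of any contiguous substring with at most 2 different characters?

4

add d: window [d] (1 distinct), len 1
add u: window [d, u] (2 distinct), len 2
add q: window [u, q] (2 distinct), len 2
add d: window [q, d] (2 distinct), len 2
add d: window [q, d, d] (2 distinct), len 3
add u: window [d, d, u] (2 distinct), len 3
add q: window [u, q] (2 distinct), len 2
add d: window [q, d] (2 distinct), len 2
add d: window [q, d, d] (2 distinct), len 3
add u: window [d, d, u] (2 distinct), len 3
add u: window [d, d, u, u] (2 distinct), len 4
add q: window [u, u, q] (2 distinct), len 3
add u: window [u, u, q, u] (2 distinct), len 4
add d: window [u, d] (2 distinct), len 2
add u: window [u, d, u] (2 distinct), len 3
add q: window [u, q] (2 distinct), len 2
add d: window [q, d] (2 distinct), len 2
add d: window [q, d, d] (2 distinct), len 3
add d: window [q, d, d, d] (2 distinct), len 4
add u: window [d, d, d, u] (2 distinct), len 4
Longest length with ≤2 distinct: 4.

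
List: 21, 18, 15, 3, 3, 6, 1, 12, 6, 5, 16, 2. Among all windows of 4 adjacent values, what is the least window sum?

13

(21, 18, 15, 3) → sum 57
(18, 15, 3, 3) → sum 39
(15, 3, 3, 6) → sum 27
(3, 3, 6, 1) → sum 13
(3, 6, 1, 12) → sum 22
(6, 1, 12, 6) → sum 25
(1, 12, 6, 5) → sum 24
(12, 6, 5, 16) → sum 39
(6, 5, 16, 2) → sum 29
Least of these is 13.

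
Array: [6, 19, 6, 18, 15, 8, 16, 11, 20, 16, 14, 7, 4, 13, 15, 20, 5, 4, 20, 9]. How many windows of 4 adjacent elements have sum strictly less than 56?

12

6 19 6 18 → sum 49  < 56 ✓
19 6 18 15 → sum 58
6 18 15 8 → sum 47  < 56 ✓
18 15 8 16 → sum 57
15 8 16 11 → sum 50  < 56 ✓
8 16 11 20 → sum 55  < 56 ✓
16 11 20 16 → sum 63
11 20 16 14 → sum 61
20 16 14 7 → sum 57
16 14 7 4 → sum 41  < 56 ✓
14 7 4 13 → sum 38  < 56 ✓
7 4 13 15 → sum 39  < 56 ✓
4 13 15 20 → sum 52  < 56 ✓
13 15 20 5 → sum 53  < 56 ✓
15 20 5 4 → sum 44  < 56 ✓
20 5 4 20 → sum 49  < 56 ✓
5 4 20 9 → sum 38  < 56 ✓
12 windows satisfy the condition.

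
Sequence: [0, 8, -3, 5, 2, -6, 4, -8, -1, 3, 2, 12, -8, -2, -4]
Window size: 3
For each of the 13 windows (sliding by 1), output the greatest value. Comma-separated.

8, 8, 5, 5, 4, 4, 4, 3, 3, 12, 12, 12, -2

0 8 -3 → max 8
8 -3 5 → max 8
-3 5 2 → max 5
5 2 -6 → max 5
2 -6 4 → max 4
-6 4 -8 → max 4
4 -8 -1 → max 4
-8 -1 3 → max 3
-1 3 2 → max 3
3 2 12 → max 12
2 12 -8 → max 12
12 -8 -2 → max 12
-8 -2 -4 → max -2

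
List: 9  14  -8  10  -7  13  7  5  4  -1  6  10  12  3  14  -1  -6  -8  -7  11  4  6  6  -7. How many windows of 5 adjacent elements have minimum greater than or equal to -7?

12

[9, 14, -8, 10, -7] → min -8
[14, -8, 10, -7, 13] → min -8
[-8, 10, -7, 13, 7] → min -8
[10, -7, 13, 7, 5] → min -7  ≥ -7 ✓
[-7, 13, 7, 5, 4] → min -7  ≥ -7 ✓
[13, 7, 5, 4, -1] → min -1  ≥ -7 ✓
[7, 5, 4, -1, 6] → min -1  ≥ -7 ✓
[5, 4, -1, 6, 10] → min -1  ≥ -7 ✓
[4, -1, 6, 10, 12] → min -1  ≥ -7 ✓
[-1, 6, 10, 12, 3] → min -1  ≥ -7 ✓
[6, 10, 12, 3, 14] → min 3  ≥ -7 ✓
[10, 12, 3, 14, -1] → min -1  ≥ -7 ✓
[12, 3, 14, -1, -6] → min -6  ≥ -7 ✓
[3, 14, -1, -6, -8] → min -8
[14, -1, -6, -8, -7] → min -8
[-1, -6, -8, -7, 11] → min -8
[-6, -8, -7, 11, 4] → min -8
[-8, -7, 11, 4, 6] → min -8
[-7, 11, 4, 6, 6] → min -7  ≥ -7 ✓
[11, 4, 6, 6, -7] → min -7  ≥ -7 ✓
12 windows satisfy the condition.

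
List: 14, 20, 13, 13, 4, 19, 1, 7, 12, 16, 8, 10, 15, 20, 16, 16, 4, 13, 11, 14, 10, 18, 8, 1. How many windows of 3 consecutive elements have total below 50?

20

(14, 20, 13) → sum 47  < 50 ✓
(20, 13, 13) → sum 46  < 50 ✓
(13, 13, 4) → sum 30  < 50 ✓
(13, 4, 19) → sum 36  < 50 ✓
(4, 19, 1) → sum 24  < 50 ✓
(19, 1, 7) → sum 27  < 50 ✓
(1, 7, 12) → sum 20  < 50 ✓
(7, 12, 16) → sum 35  < 50 ✓
(12, 16, 8) → sum 36  < 50 ✓
(16, 8, 10) → sum 34  < 50 ✓
(8, 10, 15) → sum 33  < 50 ✓
(10, 15, 20) → sum 45  < 50 ✓
(15, 20, 16) → sum 51
(20, 16, 16) → sum 52
(16, 16, 4) → sum 36  < 50 ✓
(16, 4, 13) → sum 33  < 50 ✓
(4, 13, 11) → sum 28  < 50 ✓
(13, 11, 14) → sum 38  < 50 ✓
(11, 14, 10) → sum 35  < 50 ✓
(14, 10, 18) → sum 42  < 50 ✓
(10, 18, 8) → sum 36  < 50 ✓
(18, 8, 1) → sum 27  < 50 ✓
20 windows satisfy the condition.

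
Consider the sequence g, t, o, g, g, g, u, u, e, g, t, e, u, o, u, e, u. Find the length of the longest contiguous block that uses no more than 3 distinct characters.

Extend right; when distinct count exceeds 3, shrink from the left:
add g: window [g] (1 distinct), len 1
add t: window [g, t] (2 distinct), len 2
add o: window [g, t, o] (3 distinct), len 3
add g: window [g, t, o, g] (3 distinct), len 4
add g: window [g, t, o, g, g] (3 distinct), len 5
add g: window [g, t, o, g, g, g] (3 distinct), len 6
add u: window [o, g, g, g, u] (3 distinct), len 5
add u: window [o, g, g, g, u, u] (3 distinct), len 6
add e: window [g, g, g, u, u, e] (3 distinct), len 6
add g: window [g, g, g, u, u, e, g] (3 distinct), len 7
add t: window [e, g, t] (3 distinct), len 3
add e: window [e, g, t, e] (3 distinct), len 4
add u: window [t, e, u] (3 distinct), len 3
add o: window [e, u, o] (3 distinct), len 3
add u: window [e, u, o, u] (3 distinct), len 4
add e: window [e, u, o, u, e] (3 distinct), len 5
add u: window [e, u, o, u, e, u] (3 distinct), len 6
Longest length with ≤3 distinct: 7.

7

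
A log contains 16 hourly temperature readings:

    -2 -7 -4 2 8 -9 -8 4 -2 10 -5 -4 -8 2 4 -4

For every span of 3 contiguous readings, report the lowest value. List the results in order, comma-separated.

-7, -7, -4, -9, -9, -9, -8, -2, -5, -5, -8, -8, -8, -4

Sliding a size-3 window across the 16 values:
[-2, -7, -4] → min -7
[-7, -4, 2] → min -7
[-4, 2, 8] → min -4
[2, 8, -9] → min -9
[8, -9, -8] → min -9
[-9, -8, 4] → min -9
[-8, 4, -2] → min -8
[4, -2, 10] → min -2
[-2, 10, -5] → min -5
[10, -5, -4] → min -5
[-5, -4, -8] → min -8
[-4, -8, 2] → min -8
[-8, 2, 4] → min -8
[2, 4, -4] → min -4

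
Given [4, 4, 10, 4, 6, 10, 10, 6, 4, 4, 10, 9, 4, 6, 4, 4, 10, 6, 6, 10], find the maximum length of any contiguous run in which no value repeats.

4

[4] len 1
[4] len 1
[4, 10] len 2
[10, 4] len 2
[10, 4, 6] len 3
[4, 6, 10] len 3
[10] len 1
[10, 6] len 2
[10, 6, 4] len 3
[4] len 1
[4, 10] len 2
[4, 10, 9] len 3
[10, 9, 4] len 3
[10, 9, 4, 6] len 4
[6, 4] len 2
[4] len 1
[4, 10] len 2
[4, 10, 6] len 3
[6] len 1
[6, 10] len 2
Longest all-distinct length: 4.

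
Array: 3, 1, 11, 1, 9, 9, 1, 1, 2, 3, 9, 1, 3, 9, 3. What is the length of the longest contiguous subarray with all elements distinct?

add 3: [3] len 1
add 1: [3, 1] len 2
add 11: [3, 1, 11] len 3
add 1 (repeat 1, move left end past it): [11, 1] len 2
add 9: [11, 1, 9] len 3
add 9 (repeat 9, move left end past it): [9] len 1
add 1: [9, 1] len 2
add 1 (repeat 1, move left end past it): [1] len 1
add 2: [1, 2] len 2
add 3: [1, 2, 3] len 3
add 9: [1, 2, 3, 9] len 4
add 1 (repeat 1, move left end past it): [2, 3, 9, 1] len 4
add 3 (repeat 3, move left end past it): [9, 1, 3] len 3
add 9 (repeat 9, move left end past it): [1, 3, 9] len 3
add 3 (repeat 3, move left end past it): [9, 3] len 2
Longest all-distinct length: 4.

4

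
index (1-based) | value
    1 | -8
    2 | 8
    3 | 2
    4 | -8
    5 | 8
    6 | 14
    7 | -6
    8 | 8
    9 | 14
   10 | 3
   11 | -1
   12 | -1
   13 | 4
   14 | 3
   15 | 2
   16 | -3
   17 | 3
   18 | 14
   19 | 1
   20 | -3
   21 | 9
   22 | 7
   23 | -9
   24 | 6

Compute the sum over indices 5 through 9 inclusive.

38

Elements at indices 5..9: 8, 14, -6, 8, 14
sum(8, 14, -6, 8, 14) = 38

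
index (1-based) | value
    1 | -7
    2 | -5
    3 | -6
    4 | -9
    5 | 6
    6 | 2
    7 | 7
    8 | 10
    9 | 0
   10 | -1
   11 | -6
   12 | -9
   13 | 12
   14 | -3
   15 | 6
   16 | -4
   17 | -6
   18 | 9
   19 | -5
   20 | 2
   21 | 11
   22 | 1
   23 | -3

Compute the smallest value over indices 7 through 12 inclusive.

-9

Elements at indices 7..12: 7, 10, 0, -1, -6, -9
min(7, 10, 0, -1, -6, -9) = -9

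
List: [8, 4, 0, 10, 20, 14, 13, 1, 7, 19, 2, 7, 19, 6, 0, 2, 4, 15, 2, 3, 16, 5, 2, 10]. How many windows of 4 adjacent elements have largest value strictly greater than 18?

11

(8, 4, 0, 10) → max 10
(4, 0, 10, 20) → max 20  > 18 ✓
(0, 10, 20, 14) → max 20  > 18 ✓
(10, 20, 14, 13) → max 20  > 18 ✓
(20, 14, 13, 1) → max 20  > 18 ✓
(14, 13, 1, 7) → max 14
(13, 1, 7, 19) → max 19  > 18 ✓
(1, 7, 19, 2) → max 19  > 18 ✓
(7, 19, 2, 7) → max 19  > 18 ✓
(19, 2, 7, 19) → max 19  > 18 ✓
(2, 7, 19, 6) → max 19  > 18 ✓
(7, 19, 6, 0) → max 19  > 18 ✓
(19, 6, 0, 2) → max 19  > 18 ✓
(6, 0, 2, 4) → max 6
(0, 2, 4, 15) → max 15
(2, 4, 15, 2) → max 15
(4, 15, 2, 3) → max 15
(15, 2, 3, 16) → max 16
(2, 3, 16, 5) → max 16
(3, 16, 5, 2) → max 16
(16, 5, 2, 10) → max 16
11 windows satisfy the condition.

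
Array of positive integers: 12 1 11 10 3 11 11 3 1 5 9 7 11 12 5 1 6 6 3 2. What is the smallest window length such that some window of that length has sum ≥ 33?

add 12: running sum 12 < 33
add 1: running sum 13 < 33
add 11: running sum 24 < 33
add 10: shortest ending here [12, 1, 11, 10] sum 34, len 4
add 3: shortest ending here [12, 1, 11, 10, 3] sum 37, len 5
add 11: shortest ending here [11, 10, 3, 11] sum 35, len 4
add 11: shortest ending here [10, 3, 11, 11] sum 35, len 4
add 3: shortest ending here [10, 3, 11, 11, 3] sum 38, len 5
add 1: shortest ending here [10, 3, 11, 11, 3, 1] sum 39, len 6
add 5: shortest ending here [3, 11, 11, 3, 1, 5] sum 34, len 6
add 9: shortest ending here [11, 11, 3, 1, 5, 9] sum 40, len 6
add 7: shortest ending here [11, 3, 1, 5, 9, 7] sum 36, len 6
add 11: shortest ending here [1, 5, 9, 7, 11] sum 33, len 5
add 12: shortest ending here [9, 7, 11, 12] sum 39, len 4
add 5: shortest ending here [7, 11, 12, 5] sum 35, len 4
add 1: shortest ending here [7, 11, 12, 5, 1] sum 36, len 5
add 6: shortest ending here [11, 12, 5, 1, 6] sum 35, len 5
add 6: shortest ending here [11, 12, 5, 1, 6, 6] sum 41, len 6
add 3: shortest ending here [12, 5, 1, 6, 6, 3] sum 33, len 6
add 2: shortest ending here [12, 5, 1, 6, 6, 3, 2] sum 35, len 7
Shortest qualifying length: 4.

4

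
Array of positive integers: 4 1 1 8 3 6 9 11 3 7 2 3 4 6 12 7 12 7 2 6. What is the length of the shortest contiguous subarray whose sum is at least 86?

13

Extend right; whenever the sum reaches 86, record the length and shrink from the left:
add 4: running sum 4 < 86
add 1: running sum 5 < 86
add 1: running sum 6 < 86
add 8: running sum 14 < 86
add 3: running sum 17 < 86
add 6: running sum 23 < 86
add 9: running sum 32 < 86
add 11: running sum 43 < 86
add 3: running sum 46 < 86
add 7: running sum 53 < 86
add 2: running sum 55 < 86
add 3: running sum 58 < 86
add 4: running sum 62 < 86
add 6: running sum 68 < 86
add 12: running sum 80 < 86
add 7: shortest ending here [4, 1, 1, 8, 3, 6, 9, 11, 3, 7, 2, 3, 4, 6, 12, 7] sum 87, len 16
add 12: shortest ending here [8, 3, 6, 9, 11, 3, 7, 2, 3, 4, 6, 12, 7, 12] sum 93, len 14
add 7: shortest ending here [6, 9, 11, 3, 7, 2, 3, 4, 6, 12, 7, 12, 7] sum 89, len 13
add 2: shortest ending here [6, 9, 11, 3, 7, 2, 3, 4, 6, 12, 7, 12, 7, 2] sum 91, len 14
add 6: shortest ending here [9, 11, 3, 7, 2, 3, 4, 6, 12, 7, 12, 7, 2, 6] sum 91, len 14
Shortest qualifying length: 13.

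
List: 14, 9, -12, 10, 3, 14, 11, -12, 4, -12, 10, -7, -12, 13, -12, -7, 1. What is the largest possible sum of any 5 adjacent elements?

26

Window sums for each of the 13 positions:
[14, 9, -12, 10, 3] → sum 24
[9, -12, 10, 3, 14] → sum 24
[-12, 10, 3, 14, 11] → sum 26
[10, 3, 14, 11, -12] → sum 26
[3, 14, 11, -12, 4] → sum 20
[14, 11, -12, 4, -12] → sum 5
[11, -12, 4, -12, 10] → sum 1
[-12, 4, -12, 10, -7] → sum -17
[4, -12, 10, -7, -12] → sum -17
[-12, 10, -7, -12, 13] → sum -8
[10, -7, -12, 13, -12] → sum -8
[-7, -12, 13, -12, -7] → sum -25
[-12, 13, -12, -7, 1] → sum -17
Largest of these is 26.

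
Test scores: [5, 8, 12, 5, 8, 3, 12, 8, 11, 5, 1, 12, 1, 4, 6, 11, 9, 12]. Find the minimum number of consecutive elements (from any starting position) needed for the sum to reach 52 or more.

add 5: running sum 5 < 52
add 8: running sum 13 < 52
add 12: running sum 25 < 52
add 5: running sum 30 < 52
add 8: running sum 38 < 52
add 3: running sum 41 < 52
add 12: shortest ending here [5, 8, 12, 5, 8, 3, 12] sum 53, len 7
add 8: shortest ending here [8, 12, 5, 8, 3, 12, 8] sum 56, len 7
add 11: shortest ending here [12, 5, 8, 3, 12, 8, 11] sum 59, len 7
add 5: shortest ending here [5, 8, 3, 12, 8, 11, 5] sum 52, len 7
add 1: shortest ending here [5, 8, 3, 12, 8, 11, 5, 1] sum 53, len 8
add 12: shortest ending here [3, 12, 8, 11, 5, 1, 12] sum 52, len 7
add 1: shortest ending here [3, 12, 8, 11, 5, 1, 12, 1] sum 53, len 8
add 4: shortest ending here [12, 8, 11, 5, 1, 12, 1, 4] sum 54, len 8
add 6: shortest ending here [12, 8, 11, 5, 1, 12, 1, 4, 6] sum 60, len 9
add 11: shortest ending here [8, 11, 5, 1, 12, 1, 4, 6, 11] sum 59, len 9
add 9: shortest ending here [11, 5, 1, 12, 1, 4, 6, 11, 9] sum 60, len 9
add 12: shortest ending here [12, 1, 4, 6, 11, 9, 12] sum 55, len 7
Shortest qualifying length: 7.

7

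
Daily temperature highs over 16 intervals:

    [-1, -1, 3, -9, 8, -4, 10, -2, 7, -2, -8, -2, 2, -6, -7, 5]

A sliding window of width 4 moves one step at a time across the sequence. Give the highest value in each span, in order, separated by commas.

-1 -1 3 -9 → max 3
-1 3 -9 8 → max 8
3 -9 8 -4 → max 8
-9 8 -4 10 → max 10
8 -4 10 -2 → max 10
-4 10 -2 7 → max 10
10 -2 7 -2 → max 10
-2 7 -2 -8 → max 7
7 -2 -8 -2 → max 7
-2 -8 -2 2 → max 2
-8 -2 2 -6 → max 2
-2 2 -6 -7 → max 2
2 -6 -7 5 → max 5

3, 8, 8, 10, 10, 10, 10, 7, 7, 2, 2, 2, 5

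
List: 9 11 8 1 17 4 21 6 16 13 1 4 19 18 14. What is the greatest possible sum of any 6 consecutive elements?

77

(9, 11, 8, 1, 17, 4) → sum 50
(11, 8, 1, 17, 4, 21) → sum 62
(8, 1, 17, 4, 21, 6) → sum 57
(1, 17, 4, 21, 6, 16) → sum 65
(17, 4, 21, 6, 16, 13) → sum 77
(4, 21, 6, 16, 13, 1) → sum 61
(21, 6, 16, 13, 1, 4) → sum 61
(6, 16, 13, 1, 4, 19) → sum 59
(16, 13, 1, 4, 19, 18) → sum 71
(13, 1, 4, 19, 18, 14) → sum 69
Greatest of these is 77.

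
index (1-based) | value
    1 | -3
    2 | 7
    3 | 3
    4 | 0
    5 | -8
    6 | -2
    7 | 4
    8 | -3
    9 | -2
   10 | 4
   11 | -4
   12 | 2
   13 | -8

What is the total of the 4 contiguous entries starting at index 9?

0

Elements at indices 9..12: -2, 4, -4, 2
sum(-2, 4, -4, 2) = 0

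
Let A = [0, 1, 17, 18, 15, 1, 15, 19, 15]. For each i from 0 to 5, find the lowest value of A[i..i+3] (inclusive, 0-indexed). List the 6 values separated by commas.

Sliding a size-4 window across the 9 values:
(0, 1, 17, 18) → min 0
(1, 17, 18, 15) → min 1
(17, 18, 15, 1) → min 1
(18, 15, 1, 15) → min 1
(15, 1, 15, 19) → min 1
(1, 15, 19, 15) → min 1

0, 1, 1, 1, 1, 1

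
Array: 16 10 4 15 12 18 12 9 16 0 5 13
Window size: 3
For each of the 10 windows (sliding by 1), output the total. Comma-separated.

30, 29, 31, 45, 42, 39, 37, 25, 21, 18

[16, 10, 4] → sum 30
[10, 4, 15] → sum 29
[4, 15, 12] → sum 31
[15, 12, 18] → sum 45
[12, 18, 12] → sum 42
[18, 12, 9] → sum 39
[12, 9, 16] → sum 37
[9, 16, 0] → sum 25
[16, 0, 5] → sum 21
[0, 5, 13] → sum 18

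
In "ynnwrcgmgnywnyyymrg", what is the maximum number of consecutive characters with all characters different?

[y] len 1
[y, n] len 2
[n] len 1
[n, w] len 2
[n, w, r] len 3
[n, w, r, c] len 4
[n, w, r, c, g] len 5
[n, w, r, c, g, m] len 6
[m, g] len 2
[m, g, n] len 3
[m, g, n, y] len 4
[m, g, n, y, w] len 5
[y, w, n] len 3
[w, n, y] len 3
[y] len 1
[y] len 1
[y, m] len 2
[y, m, r] len 3
[y, m, r, g] len 4
Longest all-distinct length: 6.

6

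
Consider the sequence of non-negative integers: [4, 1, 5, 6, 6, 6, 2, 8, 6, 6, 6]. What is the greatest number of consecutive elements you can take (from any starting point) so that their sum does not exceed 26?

[4] sum 4 len 1
[4, 1] sum 5 len 2
[4, 1, 5] sum 10 len 3
[4, 1, 5, 6] sum 16 len 4
[4, 1, 5, 6, 6] sum 22 len 5
[1, 5, 6, 6, 6] sum 24 len 5
[1, 5, 6, 6, 6, 2] sum 26 len 6
[6, 6, 2, 8] sum 22 len 4
[6, 2, 8, 6] sum 22 len 4
[2, 8, 6, 6] sum 22 len 4
[8, 6, 6, 6] sum 26 len 4
Longest length seen: 6.

6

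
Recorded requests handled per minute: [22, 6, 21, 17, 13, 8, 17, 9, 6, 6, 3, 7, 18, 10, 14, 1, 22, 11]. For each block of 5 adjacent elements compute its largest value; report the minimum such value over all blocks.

9

(22, 6, 21, 17, 13) → max 22
(6, 21, 17, 13, 8) → max 21
(21, 17, 13, 8, 17) → max 21
(17, 13, 8, 17, 9) → max 17
(13, 8, 17, 9, 6) → max 17
(8, 17, 9, 6, 6) → max 17
(17, 9, 6, 6, 3) → max 17
(9, 6, 6, 3, 7) → max 9
(6, 6, 3, 7, 18) → max 18
(6, 3, 7, 18, 10) → max 18
(3, 7, 18, 10, 14) → max 18
(7, 18, 10, 14, 1) → max 18
(18, 10, 14, 1, 22) → max 22
(10, 14, 1, 22, 11) → max 22
Minimum of these is 9.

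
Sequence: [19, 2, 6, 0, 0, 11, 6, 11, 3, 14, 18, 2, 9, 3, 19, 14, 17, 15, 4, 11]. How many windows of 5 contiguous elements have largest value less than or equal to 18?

10

(19, 2, 6, 0, 0) → max 19
(2, 6, 0, 0, 11) → max 11  ≤ 18 ✓
(6, 0, 0, 11, 6) → max 11  ≤ 18 ✓
(0, 0, 11, 6, 11) → max 11  ≤ 18 ✓
(0, 11, 6, 11, 3) → max 11  ≤ 18 ✓
(11, 6, 11, 3, 14) → max 14  ≤ 18 ✓
(6, 11, 3, 14, 18) → max 18  ≤ 18 ✓
(11, 3, 14, 18, 2) → max 18  ≤ 18 ✓
(3, 14, 18, 2, 9) → max 18  ≤ 18 ✓
(14, 18, 2, 9, 3) → max 18  ≤ 18 ✓
(18, 2, 9, 3, 19) → max 19
(2, 9, 3, 19, 14) → max 19
(9, 3, 19, 14, 17) → max 19
(3, 19, 14, 17, 15) → max 19
(19, 14, 17, 15, 4) → max 19
(14, 17, 15, 4, 11) → max 17  ≤ 18 ✓
10 windows satisfy the condition.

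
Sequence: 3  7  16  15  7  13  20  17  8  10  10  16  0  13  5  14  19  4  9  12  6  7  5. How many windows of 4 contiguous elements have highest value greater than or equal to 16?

3 7 16 15 → max 16  ≥ 16 ✓
7 16 15 7 → max 16  ≥ 16 ✓
16 15 7 13 → max 16  ≥ 16 ✓
15 7 13 20 → max 20  ≥ 16 ✓
7 13 20 17 → max 20  ≥ 16 ✓
13 20 17 8 → max 20  ≥ 16 ✓
20 17 8 10 → max 20  ≥ 16 ✓
17 8 10 10 → max 17  ≥ 16 ✓
8 10 10 16 → max 16  ≥ 16 ✓
10 10 16 0 → max 16  ≥ 16 ✓
10 16 0 13 → max 16  ≥ 16 ✓
16 0 13 5 → max 16  ≥ 16 ✓
0 13 5 14 → max 14
13 5 14 19 → max 19  ≥ 16 ✓
5 14 19 4 → max 19  ≥ 16 ✓
14 19 4 9 → max 19  ≥ 16 ✓
19 4 9 12 → max 19  ≥ 16 ✓
4 9 12 6 → max 12
9 12 6 7 → max 12
12 6 7 5 → max 12
16 windows satisfy the condition.

16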